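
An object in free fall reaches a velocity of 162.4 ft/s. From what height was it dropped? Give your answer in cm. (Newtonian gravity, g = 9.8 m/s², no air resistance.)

v = 162.4 ft/s × 0.3048 = 49.4995 m/s
h = v² / (2g) = 49.4995² / (2 × 9.8) = 125.01 m
h = 125.01 m / 0.01 = 12500 cm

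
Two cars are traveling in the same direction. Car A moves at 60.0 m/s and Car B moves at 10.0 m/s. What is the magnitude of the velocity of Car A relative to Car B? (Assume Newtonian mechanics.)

v_rel = |v_A - v_B| = |60.0 - 10.0| = 50.0 m/s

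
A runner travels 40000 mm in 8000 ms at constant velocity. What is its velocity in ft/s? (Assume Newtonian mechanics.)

d = 40000 mm × 0.001 = 40.0 m
t = 8000 ms × 0.001 = 8.0 s
v = d / t = 40.0 / 8.0 = 5.0 m/s
v = 5.0 m/s / 0.3048 = 16.4 ft/s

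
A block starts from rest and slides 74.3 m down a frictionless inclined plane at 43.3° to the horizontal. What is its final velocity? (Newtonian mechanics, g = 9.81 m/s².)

a = g sin(θ) = 9.81 × sin(43.3°) = 6.7279 m/s²
v = √(2ad) = √(2 × 6.7279 × 74.3) = 31.62 m/s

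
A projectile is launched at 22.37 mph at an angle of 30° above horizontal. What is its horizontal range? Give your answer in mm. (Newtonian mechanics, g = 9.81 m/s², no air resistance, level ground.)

v₀ = 22.37 mph × 0.44704 = 10.00028 m/s
R = v₀² × sin(2θ) / g = 10.00028² × sin(2 × 30°) / 9.81 = 100.0056 × 0.8660254 / 9.81 = 8.82848 m
R = 8.82848 m / 0.001 = 8828 mm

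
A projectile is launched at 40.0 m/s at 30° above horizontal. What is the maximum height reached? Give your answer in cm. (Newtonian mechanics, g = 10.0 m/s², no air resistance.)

H = v₀² × sin²(θ) / (2g) = 40.0² × sin(30°)² / (2 × 10.0) = 1600.0 × 0.25 / 20.0 = 20.0 m
H = 20.0 m / 0.01 = 2000 cm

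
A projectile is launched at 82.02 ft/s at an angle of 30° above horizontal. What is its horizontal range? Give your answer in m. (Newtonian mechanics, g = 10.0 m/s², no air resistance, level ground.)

v₀ = 82.02 ft/s × 0.3048 = 24.9997 m/s
R = v₀² × sin(2θ) / g = 24.9997² × sin(2 × 30°) / 10.0 = 624.985 × 0.866025 / 10.0 = 54.13 m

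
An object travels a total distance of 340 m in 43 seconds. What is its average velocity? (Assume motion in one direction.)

v_avg = Δd / Δt = 340 / 43 = 7.91 m/s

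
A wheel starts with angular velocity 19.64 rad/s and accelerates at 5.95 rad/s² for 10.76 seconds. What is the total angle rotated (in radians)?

θ = ω₀t + ½αt² = 19.64×10.76 + ½×5.95×10.76² = 555.76 rad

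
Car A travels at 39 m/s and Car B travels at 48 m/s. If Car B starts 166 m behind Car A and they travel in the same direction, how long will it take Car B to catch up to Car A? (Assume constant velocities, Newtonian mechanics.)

Relative speed: v_rel = 48 - 39 = 9 m/s
Time to catch: t = d₀/v_rel = 166/9 = 18.44 s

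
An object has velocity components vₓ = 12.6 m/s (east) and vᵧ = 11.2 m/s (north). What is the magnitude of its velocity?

|v| = √(vₓ² + vᵧ²) = √(12.6² + 11.2²) = √(284.2) = 16.86 m/s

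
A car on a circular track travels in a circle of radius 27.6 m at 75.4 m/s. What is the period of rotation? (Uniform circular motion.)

T = 2πr/v = 2π×27.6/75.4 = 2.3 s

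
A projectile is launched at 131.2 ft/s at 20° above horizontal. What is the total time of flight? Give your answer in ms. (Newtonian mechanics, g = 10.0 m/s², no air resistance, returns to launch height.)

v₀ = 131.2 ft/s × 0.3048 = 39.9898 m/s
T = 2 × v₀ × sin(θ) / g = 2 × 39.9898 × sin(20°) / 10.0 = 2 × 39.9898 × 0.34202 / 10.0 = 2.73546 s
T = 2.73546 s / 0.001 = 2735 ms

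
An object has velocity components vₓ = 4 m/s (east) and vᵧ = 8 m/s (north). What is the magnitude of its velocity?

|v| = √(vₓ² + vᵧ²) = √(4² + 8²) = √(80) = 8.94 m/s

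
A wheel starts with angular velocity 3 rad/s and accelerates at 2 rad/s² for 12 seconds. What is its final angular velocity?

ω = ω₀ + αt = 3 + 2 × 12 = 27 rad/s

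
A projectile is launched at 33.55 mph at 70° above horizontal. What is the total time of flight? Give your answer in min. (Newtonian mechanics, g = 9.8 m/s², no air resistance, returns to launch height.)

v₀ = 33.55 mph × 0.44704 = 14.9982 m/s
T = 2 × v₀ × sin(θ) / g = 2 × 14.9982 × sin(70°) / 9.8 = 2 × 14.9982 × 0.939693 / 9.8 = 2.87627 s
T = 2.87627 s / 60.0 = 0.04794 min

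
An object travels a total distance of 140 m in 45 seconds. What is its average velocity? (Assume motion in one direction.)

v_avg = Δd / Δt = 140 / 45 = 3.11 m/s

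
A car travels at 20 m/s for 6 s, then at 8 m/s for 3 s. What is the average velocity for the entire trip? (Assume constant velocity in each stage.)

d₁ = v₁t₁ = 20 × 6 = 120 m
d₂ = v₂t₂ = 8 × 3 = 24 m
d_total = 144 m, t_total = 9 s
v_avg = d_total/t_total = 144/9 = 16.0 m/s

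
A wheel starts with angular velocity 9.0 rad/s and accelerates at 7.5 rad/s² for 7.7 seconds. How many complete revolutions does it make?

θ = ω₀t + ½αt² = 9.0×7.7 + ½×7.5×7.7² = 291.6375 rad
Total revolutions = θ/(2π) = 291.6375/(2π) = 46.42
Complete revolutions = ⌊46.42⌋ = 46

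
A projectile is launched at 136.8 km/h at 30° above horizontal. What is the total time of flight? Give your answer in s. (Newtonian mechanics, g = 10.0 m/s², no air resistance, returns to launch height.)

v₀ = 136.8 km/h × 0.2777777777777778 = 38.0 m/s
T = 2 × v₀ × sin(θ) / g = 2 × 38.0 × sin(30°) / 10.0 = 2 × 38.0 × 0.5 / 10.0 = 3.8 s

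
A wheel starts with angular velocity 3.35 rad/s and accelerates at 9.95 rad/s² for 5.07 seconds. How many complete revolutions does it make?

θ = ω₀t + ½αt² = 3.35×5.07 + ½×9.95×5.07² = 144.8663775 rad
Total revolutions = θ/(2π) = 144.8663775/(2π) = 23.06
Complete revolutions = ⌊23.06⌋ = 23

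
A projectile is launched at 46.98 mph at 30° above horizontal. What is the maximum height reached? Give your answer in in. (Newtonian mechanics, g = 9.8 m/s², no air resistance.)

v₀ = 46.98 mph × 0.44704 = 21.0019 m/s
H = v₀² × sin²(θ) / (2g) = 21.0019² × sin(30°)² / (2 × 9.8) = 441.08 × 0.25 / 19.6 = 5.62602 m
H = 5.62602 m / 0.0254 = 221.5 in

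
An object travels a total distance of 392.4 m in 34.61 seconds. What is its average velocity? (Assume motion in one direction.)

v_avg = Δd / Δt = 392.4 / 34.61 = 11.34 m/s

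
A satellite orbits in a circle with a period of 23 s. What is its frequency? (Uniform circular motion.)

f = 1/T = 1/23 = 0.0435 Hz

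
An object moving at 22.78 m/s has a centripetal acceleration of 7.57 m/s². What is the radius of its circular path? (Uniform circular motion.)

r = v²/a_c = 22.78²/7.57 = 68.55 m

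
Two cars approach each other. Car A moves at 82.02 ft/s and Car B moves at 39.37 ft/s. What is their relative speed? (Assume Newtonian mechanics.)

v_rel = v_A + v_B = 82.02 + 39.37 = 121.39 ft/s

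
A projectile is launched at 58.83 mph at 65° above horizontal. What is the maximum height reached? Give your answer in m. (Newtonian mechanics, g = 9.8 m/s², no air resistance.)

v₀ = 58.83 mph × 0.44704 = 26.2994 m/s
H = v₀² × sin²(θ) / (2g) = 26.2994² × sin(65°)² / (2 × 9.8) = 691.658 × 0.821394 / 19.6 = 28.99 m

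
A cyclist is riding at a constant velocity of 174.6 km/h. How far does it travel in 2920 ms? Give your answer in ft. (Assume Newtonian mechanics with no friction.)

v = 174.6 km/h × 0.2777777777777778 = 48.5 m/s
t = 2920 ms × 0.001 = 2.92 s
d = v × t = 48.5 × 2.92 = 141.62 m
d = 141.62 m / 0.3048 = 464.6 ft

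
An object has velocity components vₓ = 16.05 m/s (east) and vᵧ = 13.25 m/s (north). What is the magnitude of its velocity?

|v| = √(vₓ² + vᵧ²) = √(16.05² + 13.25²) = √(433.165) = 20.81 m/s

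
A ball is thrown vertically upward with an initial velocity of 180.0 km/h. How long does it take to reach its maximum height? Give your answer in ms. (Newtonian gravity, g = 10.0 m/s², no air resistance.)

v₀ = 180.0 km/h × 0.2777777777777778 = 50.0 m/s
t_up = v₀ / g = 50.0 / 10.0 = 5.0 s
t_up = 5.0 s / 0.001 = 5000 ms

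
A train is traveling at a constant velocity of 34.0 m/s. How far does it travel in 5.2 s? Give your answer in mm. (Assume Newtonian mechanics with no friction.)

d = v × t = 34.0 × 5.2 = 176.8 m
d = 176.8 m / 0.001 = 176800 mm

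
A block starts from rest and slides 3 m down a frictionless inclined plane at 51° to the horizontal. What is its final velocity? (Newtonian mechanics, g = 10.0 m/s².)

a = g sin(θ) = 10.0 × sin(51°) = 7.7715 m/s²
v = √(2ad) = √(2 × 7.7715 × 3) = 6.83 m/s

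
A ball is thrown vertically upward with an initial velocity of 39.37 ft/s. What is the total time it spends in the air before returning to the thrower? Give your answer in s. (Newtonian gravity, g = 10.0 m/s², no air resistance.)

v₀ = 39.37 ft/s × 0.3048 = 12.0 m/s
t_total = 2 × v₀ / g = 2 × 12.0 / 10.0 = 2.4 s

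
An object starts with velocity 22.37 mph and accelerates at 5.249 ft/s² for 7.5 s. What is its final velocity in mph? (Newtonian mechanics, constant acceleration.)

v₀ = 22.37 mph × 0.44704 = 10.0003 m/s
a = 5.249 ft/s² × 0.3048 = 1.5999 m/s²
v = v₀ + a × t = 10.0003 + 1.5999 × 7.5 = 21.9995 m/s
v = 21.9995 m/s / 0.44704 = 49.21 mph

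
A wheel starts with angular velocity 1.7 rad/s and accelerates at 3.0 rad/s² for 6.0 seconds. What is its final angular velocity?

ω = ω₀ + αt = 1.7 + 3.0 × 6.0 = 19.7 rad/s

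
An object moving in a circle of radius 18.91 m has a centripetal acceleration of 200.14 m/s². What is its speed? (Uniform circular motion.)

v = √(a_c × r) = √(200.14 × 18.91) = 61.52 m/s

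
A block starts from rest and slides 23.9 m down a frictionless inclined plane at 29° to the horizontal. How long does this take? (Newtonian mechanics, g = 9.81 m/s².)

a = g sin(θ) = 9.81 × sin(29°) = 4.756 m/s²
t = √(2d/a) = √(2 × 23.9 / 4.756) = 3.17 s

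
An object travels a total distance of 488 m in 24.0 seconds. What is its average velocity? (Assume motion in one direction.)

v_avg = Δd / Δt = 488 / 24.0 = 20.33 m/s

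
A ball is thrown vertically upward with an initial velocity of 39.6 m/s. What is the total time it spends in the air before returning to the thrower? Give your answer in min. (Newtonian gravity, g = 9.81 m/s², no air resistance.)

t_total = 2 × v₀ / g = 2 × 39.6 / 9.81 = 8.07339 s
t_total = 8.07339 s / 60.0 = 0.1346 min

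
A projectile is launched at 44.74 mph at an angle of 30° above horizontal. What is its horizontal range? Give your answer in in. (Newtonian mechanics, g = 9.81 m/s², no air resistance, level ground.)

v₀ = 44.74 mph × 0.44704 = 20.0006 m/s
R = v₀² × sin(2θ) / g = 20.0006² × sin(2 × 30°) / 9.81 = 400.024 × 0.866025 / 9.81 = 35.314 m
R = 35.314 m / 0.0254 = 1390 in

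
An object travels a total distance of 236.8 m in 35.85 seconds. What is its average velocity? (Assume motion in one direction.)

v_avg = Δd / Δt = 236.8 / 35.85 = 6.61 m/s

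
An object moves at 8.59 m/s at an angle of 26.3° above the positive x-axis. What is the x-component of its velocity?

vₓ = v cos(θ) = 8.59 × cos(26.3°) = 7.7 m/s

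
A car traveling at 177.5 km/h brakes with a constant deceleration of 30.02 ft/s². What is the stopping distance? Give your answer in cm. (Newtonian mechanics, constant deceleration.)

v₀ = 177.5 km/h × 0.2777777777777778 = 49.3056 m/s
a = 30.02 ft/s² × 0.3048 = 9.1501 m/s²
d = v₀² / (2a) = 49.3056² / (2 × 9.1501) = 2431.04 / 18.3002 = 132.842 m
d = 132.842 m / 0.01 = 13280 cm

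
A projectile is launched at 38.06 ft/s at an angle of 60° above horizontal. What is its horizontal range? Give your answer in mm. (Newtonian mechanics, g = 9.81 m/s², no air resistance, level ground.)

v₀ = 38.06 ft/s × 0.3048 = 11.6007 m/s
R = v₀² × sin(2θ) / g = 11.6007² × sin(2 × 60°) / 9.81 = 134.576 × 0.866025 / 9.81 = 11.8803 m
R = 11.8803 m / 0.001 = 11880 mm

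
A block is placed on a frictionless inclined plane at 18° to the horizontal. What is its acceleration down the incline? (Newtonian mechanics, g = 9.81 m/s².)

a = g sin(θ) = 9.81 × sin(18°) = 9.81 × 0.309 = 3.03 m/s²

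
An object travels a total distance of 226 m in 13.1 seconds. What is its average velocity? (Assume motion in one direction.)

v_avg = Δd / Δt = 226 / 13.1 = 17.25 m/s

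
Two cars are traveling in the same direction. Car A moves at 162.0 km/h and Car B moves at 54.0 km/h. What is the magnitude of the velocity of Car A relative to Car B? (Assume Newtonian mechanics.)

v_rel = |v_A - v_B| = |162.0 - 54.0| = 108.0 km/h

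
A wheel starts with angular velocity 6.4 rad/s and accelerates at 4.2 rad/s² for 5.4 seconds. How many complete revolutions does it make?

θ = ω₀t + ½αt² = 6.4×5.4 + ½×4.2×5.4² = 95.796 rad
Total revolutions = θ/(2π) = 95.796/(2π) = 15.25
Complete revolutions = ⌊15.25⌋ = 15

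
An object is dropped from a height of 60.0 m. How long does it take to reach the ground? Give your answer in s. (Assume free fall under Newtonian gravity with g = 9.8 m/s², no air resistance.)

t = √(2h/g) = √(2 × 60.0 / 9.8) = 3.499 s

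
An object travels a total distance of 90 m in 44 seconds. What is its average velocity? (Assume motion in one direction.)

v_avg = Δd / Δt = 90 / 44 = 2.05 m/s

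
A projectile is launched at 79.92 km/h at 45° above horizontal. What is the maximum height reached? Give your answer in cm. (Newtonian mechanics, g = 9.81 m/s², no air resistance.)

v₀ = 79.92 km/h × 0.2777777777777778 = 22.2 m/s
H = v₀² × sin²(θ) / (2g) = 22.2² × sin(45°)² / (2 × 9.81) = 492.84 × 0.5 / 19.62 = 12.5596 m
H = 12.5596 m / 0.01 = 1256 cm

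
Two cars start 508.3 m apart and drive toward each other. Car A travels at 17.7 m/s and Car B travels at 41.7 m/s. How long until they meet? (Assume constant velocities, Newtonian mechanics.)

Combined speed: v_combined = 17.7 + 41.7 = 59.4 m/s
Time to meet: t = d/v_combined = 508.3/59.4 = 8.56 s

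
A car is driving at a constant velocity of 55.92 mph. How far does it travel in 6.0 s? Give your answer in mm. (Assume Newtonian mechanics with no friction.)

v = 55.92 mph × 0.44704 = 24.9985 m/s
d = v × t = 24.9985 × 6.0 = 149.991 m
d = 149.991 m / 0.001 = 150000 mm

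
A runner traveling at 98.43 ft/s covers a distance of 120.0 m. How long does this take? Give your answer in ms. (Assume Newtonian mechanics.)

v = 98.43 ft/s × 0.3048 = 30.0015 m/s
t = d / v = 120.0 / 30.0015 = 3.9998 s
t = 3.9998 s / 0.001 = 4000 ms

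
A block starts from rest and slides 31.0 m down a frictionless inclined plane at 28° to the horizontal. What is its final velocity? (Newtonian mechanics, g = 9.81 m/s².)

a = g sin(θ) = 9.81 × sin(28°) = 4.6055 m/s²
v = √(2ad) = √(2 × 4.6055 × 31.0) = 16.9 m/s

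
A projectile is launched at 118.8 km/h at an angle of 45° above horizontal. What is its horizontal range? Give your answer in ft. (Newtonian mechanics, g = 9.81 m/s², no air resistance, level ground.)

v₀ = 118.8 km/h × 0.2777777777777778 = 33.0 m/s
R = v₀² × sin(2θ) / g = 33.0² × sin(2 × 45°) / 9.81 = 1089.0 × 1.0 / 9.81 = 111.009 m
R = 111.009 m / 0.3048 = 364.2 ft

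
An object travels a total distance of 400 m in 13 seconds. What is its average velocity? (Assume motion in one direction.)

v_avg = Δd / Δt = 400 / 13 = 30.77 m/s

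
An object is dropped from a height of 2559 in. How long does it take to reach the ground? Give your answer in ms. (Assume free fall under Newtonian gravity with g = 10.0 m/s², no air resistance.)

h = 2559 in × 0.0254 = 64.9986 m
t = √(2h/g) = √(2 × 64.9986 / 10.0) = 3.60551 s
t = 3.60551 s / 0.001 = 3606 ms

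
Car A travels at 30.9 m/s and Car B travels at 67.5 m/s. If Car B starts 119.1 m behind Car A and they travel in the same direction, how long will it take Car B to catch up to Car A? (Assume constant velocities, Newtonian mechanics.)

Relative speed: v_rel = 67.5 - 30.9 = 36.6 m/s
Time to catch: t = d₀/v_rel = 119.1/36.6 = 3.25 s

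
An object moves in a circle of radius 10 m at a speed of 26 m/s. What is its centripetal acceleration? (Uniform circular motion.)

a_c = v²/r = 26²/10 = 676/10 = 67.6 m/s²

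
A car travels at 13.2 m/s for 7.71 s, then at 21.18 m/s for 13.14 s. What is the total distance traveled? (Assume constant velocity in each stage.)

d₁ = v₁t₁ = 13.2 × 7.71 = 101.772 m
d₂ = v₂t₂ = 21.18 × 13.14 = 278.3052 m
d_total = 101.772 + 278.3052 = 380.08 m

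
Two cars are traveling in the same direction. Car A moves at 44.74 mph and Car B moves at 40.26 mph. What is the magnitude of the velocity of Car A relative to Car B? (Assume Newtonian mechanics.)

v_rel = |v_A - v_B| = |44.74 - 40.26| = 4.48 mph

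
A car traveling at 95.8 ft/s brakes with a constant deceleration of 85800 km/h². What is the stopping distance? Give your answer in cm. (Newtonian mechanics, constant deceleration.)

v₀ = 95.8 ft/s × 0.3048 = 29.1998 m/s
a = 85800 km/h² × 7.716049382716049e-05 = 6.62037 m/s²
d = v₀² / (2a) = 29.1998² / (2 × 6.62037) = 852.628 / 13.2407 = 64.3945 m
d = 64.3945 m / 0.01 = 6439 cm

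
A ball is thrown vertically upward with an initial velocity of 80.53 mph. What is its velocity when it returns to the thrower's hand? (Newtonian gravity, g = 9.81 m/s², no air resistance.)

By conservation of energy (no air resistance), the ball returns to the throw height with the same speed as launch, but directed downward.
|v_ground| = v₀ = 80.53 mph
v_ground = 80.53 mph (downward)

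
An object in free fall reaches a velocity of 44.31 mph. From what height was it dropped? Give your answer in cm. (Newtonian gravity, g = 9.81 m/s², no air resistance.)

v = 44.31 mph × 0.44704 = 19.8083 m/s
h = v² / (2g) = 19.8083² / (2 × 9.81) = 19.9984 m
h = 19.9984 m / 0.01 = 2000 cm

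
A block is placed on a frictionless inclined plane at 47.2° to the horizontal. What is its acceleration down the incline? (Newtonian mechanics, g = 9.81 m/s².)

a = g sin(θ) = 9.81 × sin(47.2°) = 9.81 × 0.7337 = 7.2 m/s²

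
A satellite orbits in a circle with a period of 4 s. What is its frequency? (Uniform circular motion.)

f = 1/T = 1/4 = 0.25 Hz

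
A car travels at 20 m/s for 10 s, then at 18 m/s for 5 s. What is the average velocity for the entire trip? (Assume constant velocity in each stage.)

d₁ = v₁t₁ = 20 × 10 = 200 m
d₂ = v₂t₂ = 18 × 5 = 90 m
d_total = 290 m, t_total = 15 s
v_avg = d_total/t_total = 290/15 = 19.33 m/s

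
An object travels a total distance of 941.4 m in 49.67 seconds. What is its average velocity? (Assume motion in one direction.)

v_avg = Δd / Δt = 941.4 / 49.67 = 18.95 m/s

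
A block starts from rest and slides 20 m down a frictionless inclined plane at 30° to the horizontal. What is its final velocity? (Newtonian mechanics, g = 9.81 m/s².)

a = g sin(θ) = 9.81 × sin(30°) = 4.905 m/s²
v = √(2ad) = √(2 × 4.905 × 20) = 14.01 m/s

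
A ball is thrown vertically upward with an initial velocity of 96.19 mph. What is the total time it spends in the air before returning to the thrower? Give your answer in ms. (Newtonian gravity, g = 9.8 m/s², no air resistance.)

v₀ = 96.19 mph × 0.44704 = 43.0008 m/s
t_total = 2 × v₀ / g = 2 × 43.0008 / 9.8 = 8.77567 s
t_total = 8.77567 s / 0.001 = 8776 ms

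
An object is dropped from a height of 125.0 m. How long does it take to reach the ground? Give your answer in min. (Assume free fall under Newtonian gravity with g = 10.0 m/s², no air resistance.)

t = √(2h/g) = √(2 × 125.0 / 10.0) = 5.0 s
t = 5.0 s / 60.0 = 0.08333 min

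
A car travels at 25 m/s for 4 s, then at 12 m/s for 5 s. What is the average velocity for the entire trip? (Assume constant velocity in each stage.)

d₁ = v₁t₁ = 25 × 4 = 100 m
d₂ = v₂t₂ = 12 × 5 = 60 m
d_total = 160 m, t_total = 9 s
v_avg = d_total/t_total = 160/9 = 17.78 m/s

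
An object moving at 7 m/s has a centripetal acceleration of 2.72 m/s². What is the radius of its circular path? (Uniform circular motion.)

r = v²/a_c = 7²/2.72 = 18.01 m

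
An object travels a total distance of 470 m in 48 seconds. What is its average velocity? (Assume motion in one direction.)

v_avg = Δd / Δt = 470 / 48 = 9.79 m/s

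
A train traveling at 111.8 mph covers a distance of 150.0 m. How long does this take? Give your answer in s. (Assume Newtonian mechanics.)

v = 111.8 mph × 0.44704 = 49.9791 m/s
t = d / v = 150.0 / 49.9791 = 3.001 s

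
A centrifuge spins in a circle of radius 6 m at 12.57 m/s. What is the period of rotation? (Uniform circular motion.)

T = 2πr/v = 2π×6/12.57 = 3.0 s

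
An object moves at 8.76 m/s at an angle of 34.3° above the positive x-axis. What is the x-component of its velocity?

vₓ = v cos(θ) = 8.76 × cos(34.3°) = 7.24 m/s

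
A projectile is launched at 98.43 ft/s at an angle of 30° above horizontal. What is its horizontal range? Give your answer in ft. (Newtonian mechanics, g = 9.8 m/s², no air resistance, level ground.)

v₀ = 98.43 ft/s × 0.3048 = 30.0015 m/s
R = v₀² × sin(2θ) / g = 30.0015² × sin(2 × 30°) / 9.8 = 900.09 × 0.866025 / 9.8 = 79.5409 m
R = 79.5409 m / 0.3048 = 261.0 ft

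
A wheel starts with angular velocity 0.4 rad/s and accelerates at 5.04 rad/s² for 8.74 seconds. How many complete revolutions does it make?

θ = ω₀t + ½αt² = 0.4×8.74 + ½×5.04×8.74² = 195.992752 rad
Total revolutions = θ/(2π) = 195.992752/(2π) = 31.19
Complete revolutions = ⌊31.19⌋ = 31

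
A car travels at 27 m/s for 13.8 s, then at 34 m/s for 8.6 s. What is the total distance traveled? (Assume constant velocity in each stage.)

d₁ = v₁t₁ = 27 × 13.8 = 372.6 m
d₂ = v₂t₂ = 34 × 8.6 = 292.4 m
d_total = 372.6 + 292.4 = 665.0 m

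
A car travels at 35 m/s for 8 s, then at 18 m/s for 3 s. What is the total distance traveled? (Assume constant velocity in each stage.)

d₁ = v₁t₁ = 35 × 8 = 280 m
d₂ = v₂t₂ = 18 × 3 = 54 m
d_total = 280 + 54 = 334 m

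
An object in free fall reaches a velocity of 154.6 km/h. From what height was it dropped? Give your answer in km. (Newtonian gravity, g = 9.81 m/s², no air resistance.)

v = 154.6 km/h × 0.2777777777777778 = 42.9444 m/s
h = v² / (2g) = 42.9444² / (2 × 9.81) = 93.997 m
h = 93.997 m / 1000.0 = 0.094 km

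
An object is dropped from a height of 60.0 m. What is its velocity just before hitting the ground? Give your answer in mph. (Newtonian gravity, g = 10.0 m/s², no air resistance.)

v = √(2gh) = √(2 × 10.0 × 60.0) = 34.641 m/s
v = 34.641 m/s / 0.44704 = 77.49 mph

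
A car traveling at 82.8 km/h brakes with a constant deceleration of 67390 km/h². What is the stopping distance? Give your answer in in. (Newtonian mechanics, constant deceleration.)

v₀ = 82.8 km/h × 0.2777777777777778 = 23.0 m/s
a = 67390 km/h² × 7.716049382716049e-05 = 5.19985 m/s²
d = v₀² / (2a) = 23.0² / (2 × 5.19985) = 529.0 / 10.3997 = 50.8669 m
d = 50.8669 m / 0.0254 = 2003 in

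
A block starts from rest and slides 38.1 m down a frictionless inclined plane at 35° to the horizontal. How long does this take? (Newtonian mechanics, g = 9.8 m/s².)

a = g sin(θ) = 9.8 × sin(35°) = 5.621 m/s²
t = √(2d/a) = √(2 × 38.1 / 5.621) = 3.68 s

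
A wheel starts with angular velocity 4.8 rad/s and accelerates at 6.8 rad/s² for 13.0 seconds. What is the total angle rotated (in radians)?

θ = ω₀t + ½αt² = 4.8×13.0 + ½×6.8×13.0² = 637.0 rad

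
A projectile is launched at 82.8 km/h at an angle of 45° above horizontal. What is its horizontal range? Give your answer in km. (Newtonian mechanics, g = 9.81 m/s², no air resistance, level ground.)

v₀ = 82.8 km/h × 0.2777777777777778 = 23.0 m/s
R = v₀² × sin(2θ) / g = 23.0² × sin(2 × 45°) / 9.81 = 529.0 × 1.0 / 9.81 = 53.9246 m
R = 53.9246 m / 1000.0 = 0.05392 km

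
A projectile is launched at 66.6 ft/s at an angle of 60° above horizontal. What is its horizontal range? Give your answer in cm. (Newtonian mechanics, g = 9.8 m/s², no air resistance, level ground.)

v₀ = 66.6 ft/s × 0.3048 = 20.2997 m/s
R = v₀² × sin(2θ) / g = 20.2997² × sin(2 × 60°) / 9.8 = 412.078 × 0.866025 / 9.8 = 36.4153 m
R = 36.4153 m / 0.01 = 3642 cm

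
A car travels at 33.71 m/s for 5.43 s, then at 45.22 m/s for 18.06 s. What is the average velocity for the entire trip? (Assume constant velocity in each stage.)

d₁ = v₁t₁ = 33.71 × 5.43 = 183.0453 m
d₂ = v₂t₂ = 45.22 × 18.06 = 816.6732 m
d_total = 999.7185 m, t_total = 23.49 s
v_avg = d_total/t_total = 999.7185/23.49 = 42.56 m/s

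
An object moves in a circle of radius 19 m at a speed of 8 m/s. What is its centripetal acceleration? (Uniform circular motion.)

a_c = v²/r = 8²/19 = 64/19 = 3.37 m/s²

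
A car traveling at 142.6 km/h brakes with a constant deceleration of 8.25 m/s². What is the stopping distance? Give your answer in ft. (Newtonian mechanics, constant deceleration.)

v₀ = 142.6 km/h × 0.2777777777777778 = 39.6111 m/s
d = v₀² / (2a) = 39.6111² / (2 × 8.25) = 1569.04 / 16.5 = 95.0933 m
d = 95.0933 m / 0.3048 = 312.0 ft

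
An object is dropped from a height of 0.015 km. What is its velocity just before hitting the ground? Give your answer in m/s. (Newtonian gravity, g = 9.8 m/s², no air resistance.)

h = 0.015 km × 1000.0 = 15.0 m
v = √(2gh) = √(2 × 9.8 × 15.0) = 17.15 m/s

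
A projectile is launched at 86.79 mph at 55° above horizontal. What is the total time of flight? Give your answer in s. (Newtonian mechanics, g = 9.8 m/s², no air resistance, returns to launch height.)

v₀ = 86.79 mph × 0.44704 = 38.7986 m/s
T = 2 × v₀ × sin(θ) / g = 2 × 38.7986 × sin(55°) / 9.8 = 2 × 38.7986 × 0.819152 / 9.8 = 6.486 s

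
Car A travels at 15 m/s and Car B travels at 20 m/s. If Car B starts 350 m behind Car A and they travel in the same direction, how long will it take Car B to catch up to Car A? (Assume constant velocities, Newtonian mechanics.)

Relative speed: v_rel = 20 - 15 = 5 m/s
Time to catch: t = d₀/v_rel = 350/5 = 70.0 s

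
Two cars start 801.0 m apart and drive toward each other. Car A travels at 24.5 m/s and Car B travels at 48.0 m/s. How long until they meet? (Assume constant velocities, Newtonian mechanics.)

Combined speed: v_combined = 24.5 + 48.0 = 72.5 m/s
Time to meet: t = d/v_combined = 801.0/72.5 = 11.05 s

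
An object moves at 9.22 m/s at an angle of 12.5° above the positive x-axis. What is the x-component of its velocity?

vₓ = v cos(θ) = 9.22 × cos(12.5°) = 9.0 m/s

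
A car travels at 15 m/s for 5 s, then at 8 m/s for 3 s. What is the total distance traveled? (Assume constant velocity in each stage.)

d₁ = v₁t₁ = 15 × 5 = 75 m
d₂ = v₂t₂ = 8 × 3 = 24 m
d_total = 75 + 24 = 99 m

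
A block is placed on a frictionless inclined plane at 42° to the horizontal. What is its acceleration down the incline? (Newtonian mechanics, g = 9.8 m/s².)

a = g sin(θ) = 9.8 × sin(42°) = 9.8 × 0.6691 = 6.56 m/s²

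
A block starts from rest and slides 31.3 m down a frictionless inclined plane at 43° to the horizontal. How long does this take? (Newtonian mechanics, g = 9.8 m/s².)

a = g sin(θ) = 9.8 × sin(43°) = 6.6836 m/s²
t = √(2d/a) = √(2 × 31.3 / 6.6836) = 3.06 s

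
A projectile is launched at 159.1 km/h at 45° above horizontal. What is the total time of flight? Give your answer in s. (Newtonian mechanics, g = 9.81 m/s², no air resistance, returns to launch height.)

v₀ = 159.1 km/h × 0.2777777777777778 = 44.1944 m/s
T = 2 × v₀ × sin(θ) / g = 2 × 44.1944 × sin(45°) / 9.81 = 2 × 44.1944 × 0.707107 / 9.81 = 6.371 s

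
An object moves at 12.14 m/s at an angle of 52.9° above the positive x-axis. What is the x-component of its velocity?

vₓ = v cos(θ) = 12.14 × cos(52.9°) = 7.32 m/s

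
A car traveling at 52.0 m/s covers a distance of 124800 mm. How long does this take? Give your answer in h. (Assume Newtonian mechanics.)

d = 124800 mm × 0.001 = 124.8 m
t = d / v = 124.8 / 52.0 = 2.4 s
t = 2.4 s / 3600.0 = 0.0006667 h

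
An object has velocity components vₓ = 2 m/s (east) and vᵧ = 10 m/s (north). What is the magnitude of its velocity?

|v| = √(vₓ² + vᵧ²) = √(2² + 10²) = √(104) = 10.2 m/s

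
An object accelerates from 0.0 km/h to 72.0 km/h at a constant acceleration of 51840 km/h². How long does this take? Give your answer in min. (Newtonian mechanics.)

v₀ = 0.0 km/h × 0.2777777777777778 = 0.0 m/s
v = 72.0 km/h × 0.2777777777777778 = 20.0 m/s
a = 51840 km/h² × 7.716049382716049e-05 = 4.0 m/s²
t = (v - v₀) / a = (20.0 - 0.0) / 4.0 = 5.0 s
t = 5.0 s / 60.0 = 0.08333 min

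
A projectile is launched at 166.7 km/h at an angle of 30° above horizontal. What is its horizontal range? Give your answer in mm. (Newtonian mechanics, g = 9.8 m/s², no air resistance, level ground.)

v₀ = 166.7 km/h × 0.2777777777777778 = 46.3056 m/s
R = v₀² × sin(2θ) / g = 46.3056² × sin(2 × 30°) / 9.8 = 2144.21 × 0.866025 / 9.8 = 189.484 m
R = 189.484 m / 0.001 = 189500 mm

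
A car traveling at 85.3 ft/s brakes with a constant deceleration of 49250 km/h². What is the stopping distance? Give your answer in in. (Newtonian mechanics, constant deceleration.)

v₀ = 85.3 ft/s × 0.3048 = 25.9994 m/s
a = 49250 km/h² × 7.716049382716049e-05 = 3.80015 m/s²
d = v₀² / (2a) = 25.9994² / (2 × 3.80015) = 675.969 / 7.6003 = 88.9398 m
d = 88.9398 m / 0.0254 = 3502 in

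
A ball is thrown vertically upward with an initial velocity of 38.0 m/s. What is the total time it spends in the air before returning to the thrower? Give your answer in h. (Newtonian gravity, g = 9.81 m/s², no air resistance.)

t_total = 2 × v₀ / g = 2 × 38.0 / 9.81 = 7.7472 s
t_total = 7.7472 s / 3600.0 = 0.002152 h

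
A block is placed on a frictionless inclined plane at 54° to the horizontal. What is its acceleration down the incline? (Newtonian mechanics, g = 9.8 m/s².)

a = g sin(θ) = 9.8 × sin(54°) = 9.8 × 0.809 = 7.93 m/s²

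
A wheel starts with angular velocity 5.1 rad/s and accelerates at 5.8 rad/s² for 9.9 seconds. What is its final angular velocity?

ω = ω₀ + αt = 5.1 + 5.8 × 9.9 = 62.52 rad/s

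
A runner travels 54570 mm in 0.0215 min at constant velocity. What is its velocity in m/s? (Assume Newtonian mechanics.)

d = 54570 mm × 0.001 = 54.57 m
t = 0.0215 min × 60.0 = 1.29 s
v = d / t = 54.57 / 1.29 = 42.3 m/s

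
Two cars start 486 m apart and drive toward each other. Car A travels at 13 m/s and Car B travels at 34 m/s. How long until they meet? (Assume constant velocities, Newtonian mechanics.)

Combined speed: v_combined = 13 + 34 = 47 m/s
Time to meet: t = d/v_combined = 486/47 = 10.34 s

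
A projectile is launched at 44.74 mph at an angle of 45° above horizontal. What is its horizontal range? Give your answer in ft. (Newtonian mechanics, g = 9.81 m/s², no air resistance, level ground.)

v₀ = 44.74 mph × 0.44704 = 20.0006 m/s
R = v₀² × sin(2θ) / g = 20.0006² × sin(2 × 45°) / 9.81 = 400.024 × 1.0 / 9.81 = 40.7772 m
R = 40.7772 m / 0.3048 = 133.8 ft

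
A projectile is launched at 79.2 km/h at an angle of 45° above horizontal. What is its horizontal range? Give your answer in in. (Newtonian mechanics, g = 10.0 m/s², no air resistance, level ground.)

v₀ = 79.2 km/h × 0.2777777777777778 = 22.0 m/s
R = v₀² × sin(2θ) / g = 22.0² × sin(2 × 45°) / 10.0 = 484.0 × 1.0 / 10.0 = 48.4 m
R = 48.4 m / 0.0254 = 1906 in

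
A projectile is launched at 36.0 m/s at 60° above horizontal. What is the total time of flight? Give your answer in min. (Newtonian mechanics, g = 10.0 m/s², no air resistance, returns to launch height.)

T = 2 × v₀ × sin(θ) / g = 2 × 36.0 × sin(60°) / 10.0 = 2 × 36.0 × 0.866025 / 10.0 = 6.23538 s
T = 6.23538 s / 60.0 = 0.1039 min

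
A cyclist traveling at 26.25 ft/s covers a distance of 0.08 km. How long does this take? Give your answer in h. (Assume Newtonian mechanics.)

d = 0.08 km × 1000.0 = 80.0 m
v = 26.25 ft/s × 0.3048 = 8.001 m/s
t = d / v = 80.0 / 8.001 = 9.99875 s
t = 9.99875 s / 3600.0 = 0.002777 h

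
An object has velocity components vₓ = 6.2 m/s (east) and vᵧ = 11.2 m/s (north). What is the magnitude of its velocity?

|v| = √(vₓ² + vᵧ²) = √(6.2² + 11.2²) = √(163.88) = 12.8 m/s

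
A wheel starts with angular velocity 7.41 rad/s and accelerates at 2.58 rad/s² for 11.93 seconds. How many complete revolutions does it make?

θ = ω₀t + ½αt² = 7.41×11.93 + ½×2.58×11.93² = 272.000421 rad
Total revolutions = θ/(2π) = 272.000421/(2π) = 43.29
Complete revolutions = ⌊43.29⌋ = 43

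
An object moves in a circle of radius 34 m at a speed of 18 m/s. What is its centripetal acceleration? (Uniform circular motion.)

a_c = v²/r = 18²/34 = 324/34 = 9.53 m/s²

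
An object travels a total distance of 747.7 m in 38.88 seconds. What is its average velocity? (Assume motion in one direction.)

v_avg = Δd / Δt = 747.7 / 38.88 = 19.23 m/s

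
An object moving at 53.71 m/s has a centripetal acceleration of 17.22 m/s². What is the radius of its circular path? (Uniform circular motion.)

r = v²/a_c = 53.71²/17.22 = 167.52 m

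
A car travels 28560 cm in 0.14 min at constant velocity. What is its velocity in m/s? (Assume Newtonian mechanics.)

d = 28560 cm × 0.01 = 285.6 m
t = 0.14 min × 60.0 = 8.4 s
v = d / t = 285.6 / 8.4 = 34.0 m/s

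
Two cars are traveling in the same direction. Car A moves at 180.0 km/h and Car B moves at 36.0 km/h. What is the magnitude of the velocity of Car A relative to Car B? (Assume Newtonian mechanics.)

v_rel = |v_A - v_B| = |180.0 - 36.0| = 144.0 km/h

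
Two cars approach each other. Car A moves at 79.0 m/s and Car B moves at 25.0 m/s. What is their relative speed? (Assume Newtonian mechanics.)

v_rel = v_A + v_B = 79.0 + 25.0 = 104.0 m/s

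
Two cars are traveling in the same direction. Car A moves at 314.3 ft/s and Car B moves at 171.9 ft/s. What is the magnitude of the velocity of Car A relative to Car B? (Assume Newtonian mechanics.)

v_rel = |v_A - v_B| = |314.3 - 171.9| = 142.4 ft/s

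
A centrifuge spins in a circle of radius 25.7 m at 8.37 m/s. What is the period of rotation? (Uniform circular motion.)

T = 2πr/v = 2π×25.7/8.37 = 19.29 s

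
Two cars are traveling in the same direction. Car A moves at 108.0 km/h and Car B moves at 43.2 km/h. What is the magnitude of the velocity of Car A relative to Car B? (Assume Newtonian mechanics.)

v_rel = |v_A - v_B| = |108.0 - 43.2| = 64.8 km/h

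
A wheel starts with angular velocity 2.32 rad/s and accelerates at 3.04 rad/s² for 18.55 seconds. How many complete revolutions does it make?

θ = ω₀t + ½αt² = 2.32×18.55 + ½×3.04×18.55² = 566.0718 rad
Total revolutions = θ/(2π) = 566.0718/(2π) = 90.09
Complete revolutions = ⌊90.09⌋ = 90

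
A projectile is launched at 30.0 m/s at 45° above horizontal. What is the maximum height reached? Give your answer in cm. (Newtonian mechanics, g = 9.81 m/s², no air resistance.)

H = v₀² × sin²(θ) / (2g) = 30.0² × sin(45°)² / (2 × 9.81) = 900.0 × 0.5 / 19.62 = 22.9358 m
H = 22.9358 m / 0.01 = 2294 cm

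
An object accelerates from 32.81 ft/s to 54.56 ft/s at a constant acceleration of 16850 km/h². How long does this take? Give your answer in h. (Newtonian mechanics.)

v₀ = 32.81 ft/s × 0.3048 = 10.0005 m/s
v = 54.56 ft/s × 0.3048 = 16.6299 m/s
a = 16850 km/h² × 7.716049382716049e-05 = 1.30015 m/s²
t = (v - v₀) / a = (16.6299 - 10.0005) / 1.30015 = 5.09895 s
t = 5.09895 s / 3600.0 = 0.001416 h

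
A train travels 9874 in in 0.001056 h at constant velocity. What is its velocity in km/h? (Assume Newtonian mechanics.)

d = 9874 in × 0.0254 = 250.8 m
t = 0.001056 h × 3600.0 = 3.8016 s
v = d / t = 250.8 / 3.8016 = 65.9722 m/s
v = 65.9722 m/s / 0.2777777777777778 = 237.5 km/h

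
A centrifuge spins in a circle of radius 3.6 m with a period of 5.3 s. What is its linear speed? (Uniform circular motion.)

v = 2πr/T = 2π×3.6/5.3 = 4.27 m/s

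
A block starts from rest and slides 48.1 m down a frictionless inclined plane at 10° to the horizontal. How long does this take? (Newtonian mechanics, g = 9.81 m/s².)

a = g sin(θ) = 9.81 × sin(10°) = 1.7035 m/s²
t = √(2d/a) = √(2 × 48.1 / 1.7035) = 7.51 s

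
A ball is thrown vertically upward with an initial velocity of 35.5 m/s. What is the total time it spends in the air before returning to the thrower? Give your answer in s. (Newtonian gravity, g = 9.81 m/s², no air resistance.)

t_total = 2 × v₀ / g = 2 × 35.5 / 9.81 = 7.238 s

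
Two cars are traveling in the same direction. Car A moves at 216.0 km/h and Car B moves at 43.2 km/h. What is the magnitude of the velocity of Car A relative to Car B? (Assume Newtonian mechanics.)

v_rel = |v_A - v_B| = |216.0 - 43.2| = 172.8 km/h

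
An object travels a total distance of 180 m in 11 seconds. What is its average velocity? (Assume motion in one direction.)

v_avg = Δd / Δt = 180 / 11 = 16.36 m/s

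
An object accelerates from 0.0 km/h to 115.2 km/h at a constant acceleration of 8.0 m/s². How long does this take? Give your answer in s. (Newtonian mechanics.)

v₀ = 0.0 km/h × 0.2777777777777778 = 0.0 m/s
v = 115.2 km/h × 0.2777777777777778 = 32.0 m/s
t = (v - v₀) / a = (32.0 - 0.0) / 8.0 = 4.0 s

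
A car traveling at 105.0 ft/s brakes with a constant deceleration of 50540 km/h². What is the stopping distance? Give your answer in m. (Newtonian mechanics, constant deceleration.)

v₀ = 105.0 ft/s × 0.3048 = 32.004 m/s
a = 50540 km/h² × 7.716049382716049e-05 = 3.89969 m/s²
d = v₀² / (2a) = 32.004² / (2 × 3.89969) = 1024.26 / 7.79938 = 131.3 m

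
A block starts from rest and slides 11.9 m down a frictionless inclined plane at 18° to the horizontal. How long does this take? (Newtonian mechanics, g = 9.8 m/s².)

a = g sin(θ) = 9.8 × sin(18°) = 3.0284 m/s²
t = √(2d/a) = √(2 × 11.9 / 3.0284) = 2.8 s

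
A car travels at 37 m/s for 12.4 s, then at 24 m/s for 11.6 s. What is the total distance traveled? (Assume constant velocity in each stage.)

d₁ = v₁t₁ = 37 × 12.4 = 458.8 m
d₂ = v₂t₂ = 24 × 11.6 = 278.4 m
d_total = 458.8 + 278.4 = 737.2 m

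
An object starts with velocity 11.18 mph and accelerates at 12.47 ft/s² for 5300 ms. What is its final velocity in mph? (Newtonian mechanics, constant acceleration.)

v₀ = 11.18 mph × 0.44704 = 4.99791 m/s
a = 12.47 ft/s² × 0.3048 = 3.80086 m/s²
t = 5300 ms × 0.001 = 5.3 s
v = v₀ + a × t = 4.99791 + 3.80086 × 5.3 = 25.1425 m/s
v = 25.1425 m/s / 0.44704 = 56.24 mph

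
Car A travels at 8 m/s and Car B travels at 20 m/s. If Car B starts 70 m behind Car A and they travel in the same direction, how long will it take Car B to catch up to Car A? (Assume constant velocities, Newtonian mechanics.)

Relative speed: v_rel = 20 - 8 = 12 m/s
Time to catch: t = d₀/v_rel = 70/12 = 5.83 s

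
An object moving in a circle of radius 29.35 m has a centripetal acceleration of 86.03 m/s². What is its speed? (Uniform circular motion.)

v = √(a_c × r) = √(86.03 × 29.35) = 50.25 m/s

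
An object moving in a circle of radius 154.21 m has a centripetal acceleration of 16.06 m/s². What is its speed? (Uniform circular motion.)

v = √(a_c × r) = √(16.06 × 154.21) = 49.77 m/s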